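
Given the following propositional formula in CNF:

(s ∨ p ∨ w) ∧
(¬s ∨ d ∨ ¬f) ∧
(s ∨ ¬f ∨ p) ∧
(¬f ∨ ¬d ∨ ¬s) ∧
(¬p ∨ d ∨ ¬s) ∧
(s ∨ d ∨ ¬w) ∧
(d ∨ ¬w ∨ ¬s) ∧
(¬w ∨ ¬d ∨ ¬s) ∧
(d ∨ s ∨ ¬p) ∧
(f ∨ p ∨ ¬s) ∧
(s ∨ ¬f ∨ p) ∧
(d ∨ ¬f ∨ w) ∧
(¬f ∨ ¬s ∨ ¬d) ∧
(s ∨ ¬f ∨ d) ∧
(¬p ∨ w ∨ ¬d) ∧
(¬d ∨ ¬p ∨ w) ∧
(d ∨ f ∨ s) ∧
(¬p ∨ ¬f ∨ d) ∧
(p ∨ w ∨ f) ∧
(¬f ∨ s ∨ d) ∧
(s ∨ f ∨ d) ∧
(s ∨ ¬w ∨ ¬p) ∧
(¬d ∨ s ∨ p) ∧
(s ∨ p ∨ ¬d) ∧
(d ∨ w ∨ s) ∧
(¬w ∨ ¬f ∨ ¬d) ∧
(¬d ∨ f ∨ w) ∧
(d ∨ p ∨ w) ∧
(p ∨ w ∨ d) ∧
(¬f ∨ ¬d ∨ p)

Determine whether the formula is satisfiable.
No

No, the formula is not satisfiable.

No assignment of truth values to the variables can make all 30 clauses true simultaneously.

The formula is UNSAT (unsatisfiable).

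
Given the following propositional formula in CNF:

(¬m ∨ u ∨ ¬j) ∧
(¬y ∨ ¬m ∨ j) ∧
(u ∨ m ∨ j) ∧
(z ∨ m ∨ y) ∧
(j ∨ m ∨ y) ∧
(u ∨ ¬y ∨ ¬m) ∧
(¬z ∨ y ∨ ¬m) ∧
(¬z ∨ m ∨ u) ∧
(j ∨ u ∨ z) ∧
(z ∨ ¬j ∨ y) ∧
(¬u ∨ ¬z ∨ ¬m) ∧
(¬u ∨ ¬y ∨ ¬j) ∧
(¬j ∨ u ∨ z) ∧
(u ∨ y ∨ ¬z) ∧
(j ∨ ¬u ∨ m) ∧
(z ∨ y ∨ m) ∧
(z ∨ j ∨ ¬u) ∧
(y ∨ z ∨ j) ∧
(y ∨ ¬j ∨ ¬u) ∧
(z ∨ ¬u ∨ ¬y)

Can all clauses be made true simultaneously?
No

No, the formula is not satisfiable.

No assignment of truth values to the variables can make all 20 clauses true simultaneously.

The formula is UNSAT (unsatisfiable).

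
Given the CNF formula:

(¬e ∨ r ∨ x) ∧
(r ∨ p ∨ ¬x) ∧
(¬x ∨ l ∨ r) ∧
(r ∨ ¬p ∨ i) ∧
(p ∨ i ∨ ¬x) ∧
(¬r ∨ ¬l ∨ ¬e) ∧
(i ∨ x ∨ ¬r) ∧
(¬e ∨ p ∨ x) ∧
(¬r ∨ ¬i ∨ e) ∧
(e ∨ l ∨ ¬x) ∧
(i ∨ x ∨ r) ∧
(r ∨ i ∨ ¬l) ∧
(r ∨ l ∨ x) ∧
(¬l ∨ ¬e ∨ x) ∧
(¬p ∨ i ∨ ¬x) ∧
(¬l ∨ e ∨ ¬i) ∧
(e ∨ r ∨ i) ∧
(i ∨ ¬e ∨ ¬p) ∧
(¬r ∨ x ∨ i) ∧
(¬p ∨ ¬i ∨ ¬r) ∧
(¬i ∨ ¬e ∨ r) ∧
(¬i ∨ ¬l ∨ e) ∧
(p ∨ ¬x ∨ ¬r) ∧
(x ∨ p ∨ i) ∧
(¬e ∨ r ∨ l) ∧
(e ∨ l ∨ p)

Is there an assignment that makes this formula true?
No

No, the formula is not satisfiable.

No assignment of truth values to the variables can make all 26 clauses true simultaneously.

The formula is UNSAT (unsatisfiable).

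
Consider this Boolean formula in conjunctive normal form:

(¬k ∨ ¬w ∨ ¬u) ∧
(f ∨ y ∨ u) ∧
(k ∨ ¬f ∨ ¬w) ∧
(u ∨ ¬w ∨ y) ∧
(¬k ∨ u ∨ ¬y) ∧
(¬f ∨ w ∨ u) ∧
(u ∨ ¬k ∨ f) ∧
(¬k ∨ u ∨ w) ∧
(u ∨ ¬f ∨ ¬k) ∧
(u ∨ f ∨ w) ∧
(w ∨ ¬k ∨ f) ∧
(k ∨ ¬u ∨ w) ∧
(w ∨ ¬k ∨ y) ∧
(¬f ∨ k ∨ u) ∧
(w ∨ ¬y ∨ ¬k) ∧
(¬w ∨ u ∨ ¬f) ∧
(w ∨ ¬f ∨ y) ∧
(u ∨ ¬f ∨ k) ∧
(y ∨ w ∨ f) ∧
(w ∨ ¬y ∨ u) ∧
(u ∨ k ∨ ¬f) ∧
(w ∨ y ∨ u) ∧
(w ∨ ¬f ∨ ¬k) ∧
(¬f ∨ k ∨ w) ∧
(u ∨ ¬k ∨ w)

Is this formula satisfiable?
Yes

Yes, the formula is satisfiable.

One satisfying assignment is: u=False, f=False, w=True, y=True, k=False

Verification: With this assignment, all 25 clauses evaluate to true.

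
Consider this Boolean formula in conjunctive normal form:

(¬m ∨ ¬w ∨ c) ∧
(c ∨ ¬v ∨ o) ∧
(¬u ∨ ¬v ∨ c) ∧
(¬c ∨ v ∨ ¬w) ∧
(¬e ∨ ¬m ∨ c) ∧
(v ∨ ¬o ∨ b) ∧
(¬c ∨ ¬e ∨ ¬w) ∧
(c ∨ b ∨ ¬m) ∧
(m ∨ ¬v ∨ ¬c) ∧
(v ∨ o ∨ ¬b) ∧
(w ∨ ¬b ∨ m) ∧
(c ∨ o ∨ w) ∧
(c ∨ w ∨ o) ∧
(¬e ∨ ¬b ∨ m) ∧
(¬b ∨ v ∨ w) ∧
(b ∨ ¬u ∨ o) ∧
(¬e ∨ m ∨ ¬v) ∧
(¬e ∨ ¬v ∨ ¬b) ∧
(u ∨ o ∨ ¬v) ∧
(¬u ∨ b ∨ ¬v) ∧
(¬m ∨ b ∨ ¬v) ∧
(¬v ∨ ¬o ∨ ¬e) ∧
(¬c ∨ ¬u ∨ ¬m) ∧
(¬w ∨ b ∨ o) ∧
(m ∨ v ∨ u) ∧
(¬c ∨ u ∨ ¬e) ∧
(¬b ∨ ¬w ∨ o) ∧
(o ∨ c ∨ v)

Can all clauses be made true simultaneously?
Yes

Yes, the formula is satisfiable.

One satisfying assignment is: o=False, u=False, c=True, v=False, e=False, b=False, w=False, m=True

Verification: With this assignment, all 28 clauses evaluate to true.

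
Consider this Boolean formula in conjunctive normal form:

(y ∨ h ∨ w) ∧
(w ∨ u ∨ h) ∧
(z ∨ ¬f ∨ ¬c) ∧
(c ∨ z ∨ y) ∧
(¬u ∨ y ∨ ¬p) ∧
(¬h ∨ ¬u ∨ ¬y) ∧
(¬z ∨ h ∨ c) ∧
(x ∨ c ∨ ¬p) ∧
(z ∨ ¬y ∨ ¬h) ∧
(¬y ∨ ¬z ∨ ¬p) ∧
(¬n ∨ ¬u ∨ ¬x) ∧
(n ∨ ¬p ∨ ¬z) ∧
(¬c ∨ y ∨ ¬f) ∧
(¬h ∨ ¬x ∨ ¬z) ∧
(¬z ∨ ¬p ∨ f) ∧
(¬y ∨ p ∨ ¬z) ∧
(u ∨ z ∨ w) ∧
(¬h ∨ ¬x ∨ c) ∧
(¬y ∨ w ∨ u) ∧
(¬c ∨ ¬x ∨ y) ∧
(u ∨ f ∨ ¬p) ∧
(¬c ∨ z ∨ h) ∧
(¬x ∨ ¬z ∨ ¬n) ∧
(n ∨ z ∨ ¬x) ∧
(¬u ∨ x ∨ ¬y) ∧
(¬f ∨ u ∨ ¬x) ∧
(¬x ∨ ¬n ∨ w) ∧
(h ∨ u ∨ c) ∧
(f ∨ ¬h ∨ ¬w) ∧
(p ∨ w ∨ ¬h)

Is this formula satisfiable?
Yes

Yes, the formula is satisfiable.

One satisfying assignment is: f=False, p=False, c=True, h=False, u=True, x=False, z=True, w=True, n=False, y=False

Verification: With this assignment, all 30 clauses evaluate to true.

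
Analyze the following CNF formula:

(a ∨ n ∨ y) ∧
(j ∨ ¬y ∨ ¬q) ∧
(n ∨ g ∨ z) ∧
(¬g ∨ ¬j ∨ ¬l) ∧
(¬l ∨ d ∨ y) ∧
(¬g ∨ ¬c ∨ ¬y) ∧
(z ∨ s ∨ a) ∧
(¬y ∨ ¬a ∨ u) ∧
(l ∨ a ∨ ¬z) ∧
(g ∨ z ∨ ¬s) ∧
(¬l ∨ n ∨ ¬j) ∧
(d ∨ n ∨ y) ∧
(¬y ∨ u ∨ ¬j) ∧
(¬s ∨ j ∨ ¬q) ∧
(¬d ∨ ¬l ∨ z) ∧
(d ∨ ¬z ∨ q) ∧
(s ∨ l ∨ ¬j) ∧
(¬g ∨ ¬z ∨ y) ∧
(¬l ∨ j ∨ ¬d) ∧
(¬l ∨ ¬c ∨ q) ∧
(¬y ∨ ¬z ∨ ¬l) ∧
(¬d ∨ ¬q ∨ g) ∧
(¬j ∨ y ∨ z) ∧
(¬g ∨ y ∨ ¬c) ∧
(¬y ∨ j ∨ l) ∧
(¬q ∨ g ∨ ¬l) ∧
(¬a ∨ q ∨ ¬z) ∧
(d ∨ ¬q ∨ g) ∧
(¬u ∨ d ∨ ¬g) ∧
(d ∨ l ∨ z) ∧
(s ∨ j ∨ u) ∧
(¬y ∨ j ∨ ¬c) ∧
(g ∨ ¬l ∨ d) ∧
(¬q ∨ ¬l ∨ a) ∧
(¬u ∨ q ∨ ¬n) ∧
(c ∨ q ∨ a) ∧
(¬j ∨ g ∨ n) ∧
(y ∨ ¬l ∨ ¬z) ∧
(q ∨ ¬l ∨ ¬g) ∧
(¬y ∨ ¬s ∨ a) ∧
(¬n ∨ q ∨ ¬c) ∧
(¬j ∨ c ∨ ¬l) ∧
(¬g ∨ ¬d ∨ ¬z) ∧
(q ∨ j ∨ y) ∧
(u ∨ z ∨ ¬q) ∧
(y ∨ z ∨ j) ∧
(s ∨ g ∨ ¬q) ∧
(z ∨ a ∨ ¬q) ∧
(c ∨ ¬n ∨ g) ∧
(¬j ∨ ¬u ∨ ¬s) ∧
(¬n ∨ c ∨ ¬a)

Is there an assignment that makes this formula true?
No

No, the formula is not satisfiable.

No assignment of truth values to the variables can make all 51 clauses true simultaneously.

The formula is UNSAT (unsatisfiable).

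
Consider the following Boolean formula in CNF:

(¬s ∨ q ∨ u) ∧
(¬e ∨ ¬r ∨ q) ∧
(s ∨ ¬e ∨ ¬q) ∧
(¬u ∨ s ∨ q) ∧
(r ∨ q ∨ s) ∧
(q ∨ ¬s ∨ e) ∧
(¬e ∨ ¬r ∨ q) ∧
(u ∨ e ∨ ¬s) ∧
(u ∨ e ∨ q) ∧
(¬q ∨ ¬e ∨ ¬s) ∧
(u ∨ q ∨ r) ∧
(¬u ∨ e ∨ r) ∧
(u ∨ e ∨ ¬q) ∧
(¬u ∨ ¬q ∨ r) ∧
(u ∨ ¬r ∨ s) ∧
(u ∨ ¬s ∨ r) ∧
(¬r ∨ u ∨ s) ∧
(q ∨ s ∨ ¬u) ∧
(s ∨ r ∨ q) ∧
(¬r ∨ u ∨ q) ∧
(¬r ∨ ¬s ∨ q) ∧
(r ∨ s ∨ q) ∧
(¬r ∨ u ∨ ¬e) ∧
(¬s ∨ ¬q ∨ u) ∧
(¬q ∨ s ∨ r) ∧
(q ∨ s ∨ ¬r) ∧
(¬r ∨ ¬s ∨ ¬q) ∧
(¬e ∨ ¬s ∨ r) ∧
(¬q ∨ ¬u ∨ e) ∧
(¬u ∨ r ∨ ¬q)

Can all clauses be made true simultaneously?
No

No, the formula is not satisfiable.

No assignment of truth values to the variables can make all 30 clauses true simultaneously.

The formula is UNSAT (unsatisfiable).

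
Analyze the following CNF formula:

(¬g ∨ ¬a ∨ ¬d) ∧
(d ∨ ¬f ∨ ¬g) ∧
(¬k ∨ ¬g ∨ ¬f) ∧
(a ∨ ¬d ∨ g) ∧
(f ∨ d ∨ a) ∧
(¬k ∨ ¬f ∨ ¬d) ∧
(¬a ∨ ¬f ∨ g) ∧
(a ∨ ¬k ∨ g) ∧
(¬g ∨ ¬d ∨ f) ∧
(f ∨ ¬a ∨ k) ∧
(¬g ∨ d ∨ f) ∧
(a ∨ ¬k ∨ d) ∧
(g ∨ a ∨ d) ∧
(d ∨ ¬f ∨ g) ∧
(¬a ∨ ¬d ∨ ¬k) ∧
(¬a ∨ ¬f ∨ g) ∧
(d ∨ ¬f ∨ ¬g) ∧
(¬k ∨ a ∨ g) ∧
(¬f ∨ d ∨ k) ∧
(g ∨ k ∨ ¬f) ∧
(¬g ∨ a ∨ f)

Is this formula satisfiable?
Yes

Yes, the formula is satisfiable.

One satisfying assignment is: d=False, k=True, g=False, f=False, a=True

Verification: With this assignment, all 21 clauses evaluate to true.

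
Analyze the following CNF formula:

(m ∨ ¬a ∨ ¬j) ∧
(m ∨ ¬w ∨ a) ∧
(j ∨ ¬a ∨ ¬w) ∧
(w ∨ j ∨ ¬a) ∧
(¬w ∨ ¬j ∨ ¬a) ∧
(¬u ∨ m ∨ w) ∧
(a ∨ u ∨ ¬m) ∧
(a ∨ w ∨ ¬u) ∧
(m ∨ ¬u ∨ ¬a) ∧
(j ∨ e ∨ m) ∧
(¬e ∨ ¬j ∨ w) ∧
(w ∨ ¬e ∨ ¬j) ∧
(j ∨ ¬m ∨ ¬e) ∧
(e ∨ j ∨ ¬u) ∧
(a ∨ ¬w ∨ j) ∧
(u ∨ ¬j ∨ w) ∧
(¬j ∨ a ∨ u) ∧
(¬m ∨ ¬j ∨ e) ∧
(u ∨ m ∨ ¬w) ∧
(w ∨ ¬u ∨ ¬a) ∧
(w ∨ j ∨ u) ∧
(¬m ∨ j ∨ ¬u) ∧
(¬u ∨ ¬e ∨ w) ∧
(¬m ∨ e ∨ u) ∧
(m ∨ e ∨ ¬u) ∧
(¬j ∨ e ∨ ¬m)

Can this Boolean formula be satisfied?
Yes

Yes, the formula is satisfiable.

One satisfying assignment is: u=True, w=True, a=False, e=True, m=True, j=True

Verification: With this assignment, all 26 clauses evaluate to true.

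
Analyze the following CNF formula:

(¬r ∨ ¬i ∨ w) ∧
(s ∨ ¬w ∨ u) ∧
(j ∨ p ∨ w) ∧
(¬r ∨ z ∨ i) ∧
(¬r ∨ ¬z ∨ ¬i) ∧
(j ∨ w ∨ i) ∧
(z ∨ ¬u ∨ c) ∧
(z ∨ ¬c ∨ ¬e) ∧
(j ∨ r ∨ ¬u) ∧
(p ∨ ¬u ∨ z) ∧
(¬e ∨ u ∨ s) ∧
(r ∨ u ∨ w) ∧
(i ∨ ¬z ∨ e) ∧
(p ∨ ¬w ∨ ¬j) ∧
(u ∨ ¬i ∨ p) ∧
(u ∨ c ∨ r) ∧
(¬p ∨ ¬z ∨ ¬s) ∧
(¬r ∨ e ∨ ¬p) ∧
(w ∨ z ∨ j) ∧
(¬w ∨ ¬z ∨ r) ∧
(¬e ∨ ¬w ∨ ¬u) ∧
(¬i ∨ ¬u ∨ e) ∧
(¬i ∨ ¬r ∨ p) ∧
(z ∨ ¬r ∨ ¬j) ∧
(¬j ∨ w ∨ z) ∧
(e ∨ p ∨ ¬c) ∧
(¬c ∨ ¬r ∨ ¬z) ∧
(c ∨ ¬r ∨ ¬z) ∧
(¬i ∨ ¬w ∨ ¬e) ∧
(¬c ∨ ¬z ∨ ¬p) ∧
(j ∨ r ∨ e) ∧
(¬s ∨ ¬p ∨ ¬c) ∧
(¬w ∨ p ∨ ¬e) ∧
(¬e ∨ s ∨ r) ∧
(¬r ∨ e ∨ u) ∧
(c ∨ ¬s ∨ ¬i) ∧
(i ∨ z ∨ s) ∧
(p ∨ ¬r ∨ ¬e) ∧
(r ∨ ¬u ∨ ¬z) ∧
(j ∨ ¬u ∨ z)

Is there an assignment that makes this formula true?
No

No, the formula is not satisfiable.

No assignment of truth values to the variables can make all 40 clauses true simultaneously.

The formula is UNSAT (unsatisfiable).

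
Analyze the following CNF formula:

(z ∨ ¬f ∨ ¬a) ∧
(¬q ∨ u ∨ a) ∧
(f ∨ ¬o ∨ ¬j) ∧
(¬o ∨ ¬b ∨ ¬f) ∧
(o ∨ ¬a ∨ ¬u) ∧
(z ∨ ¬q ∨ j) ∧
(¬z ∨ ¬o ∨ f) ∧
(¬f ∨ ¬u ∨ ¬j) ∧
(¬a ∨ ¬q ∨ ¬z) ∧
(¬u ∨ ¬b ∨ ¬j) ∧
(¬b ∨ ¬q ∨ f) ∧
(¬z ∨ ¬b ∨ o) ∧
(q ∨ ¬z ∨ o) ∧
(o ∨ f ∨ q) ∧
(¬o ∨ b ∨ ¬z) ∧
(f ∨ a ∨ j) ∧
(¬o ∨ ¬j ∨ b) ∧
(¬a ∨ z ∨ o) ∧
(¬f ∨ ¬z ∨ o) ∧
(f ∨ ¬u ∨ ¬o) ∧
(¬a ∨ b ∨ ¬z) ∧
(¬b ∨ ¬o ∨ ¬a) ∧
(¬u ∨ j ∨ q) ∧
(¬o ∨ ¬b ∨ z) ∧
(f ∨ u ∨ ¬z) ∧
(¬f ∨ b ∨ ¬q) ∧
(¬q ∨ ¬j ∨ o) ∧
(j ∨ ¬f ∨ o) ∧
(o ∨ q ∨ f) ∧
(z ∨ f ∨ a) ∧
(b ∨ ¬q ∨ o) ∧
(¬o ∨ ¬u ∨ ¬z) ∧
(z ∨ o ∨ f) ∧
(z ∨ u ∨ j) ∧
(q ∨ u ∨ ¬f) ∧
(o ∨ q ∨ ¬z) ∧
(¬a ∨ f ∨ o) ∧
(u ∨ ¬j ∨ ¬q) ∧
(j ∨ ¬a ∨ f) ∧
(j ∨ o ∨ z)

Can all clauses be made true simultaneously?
No

No, the formula is not satisfiable.

No assignment of truth values to the variables can make all 40 clauses true simultaneously.

The formula is UNSAT (unsatisfiable).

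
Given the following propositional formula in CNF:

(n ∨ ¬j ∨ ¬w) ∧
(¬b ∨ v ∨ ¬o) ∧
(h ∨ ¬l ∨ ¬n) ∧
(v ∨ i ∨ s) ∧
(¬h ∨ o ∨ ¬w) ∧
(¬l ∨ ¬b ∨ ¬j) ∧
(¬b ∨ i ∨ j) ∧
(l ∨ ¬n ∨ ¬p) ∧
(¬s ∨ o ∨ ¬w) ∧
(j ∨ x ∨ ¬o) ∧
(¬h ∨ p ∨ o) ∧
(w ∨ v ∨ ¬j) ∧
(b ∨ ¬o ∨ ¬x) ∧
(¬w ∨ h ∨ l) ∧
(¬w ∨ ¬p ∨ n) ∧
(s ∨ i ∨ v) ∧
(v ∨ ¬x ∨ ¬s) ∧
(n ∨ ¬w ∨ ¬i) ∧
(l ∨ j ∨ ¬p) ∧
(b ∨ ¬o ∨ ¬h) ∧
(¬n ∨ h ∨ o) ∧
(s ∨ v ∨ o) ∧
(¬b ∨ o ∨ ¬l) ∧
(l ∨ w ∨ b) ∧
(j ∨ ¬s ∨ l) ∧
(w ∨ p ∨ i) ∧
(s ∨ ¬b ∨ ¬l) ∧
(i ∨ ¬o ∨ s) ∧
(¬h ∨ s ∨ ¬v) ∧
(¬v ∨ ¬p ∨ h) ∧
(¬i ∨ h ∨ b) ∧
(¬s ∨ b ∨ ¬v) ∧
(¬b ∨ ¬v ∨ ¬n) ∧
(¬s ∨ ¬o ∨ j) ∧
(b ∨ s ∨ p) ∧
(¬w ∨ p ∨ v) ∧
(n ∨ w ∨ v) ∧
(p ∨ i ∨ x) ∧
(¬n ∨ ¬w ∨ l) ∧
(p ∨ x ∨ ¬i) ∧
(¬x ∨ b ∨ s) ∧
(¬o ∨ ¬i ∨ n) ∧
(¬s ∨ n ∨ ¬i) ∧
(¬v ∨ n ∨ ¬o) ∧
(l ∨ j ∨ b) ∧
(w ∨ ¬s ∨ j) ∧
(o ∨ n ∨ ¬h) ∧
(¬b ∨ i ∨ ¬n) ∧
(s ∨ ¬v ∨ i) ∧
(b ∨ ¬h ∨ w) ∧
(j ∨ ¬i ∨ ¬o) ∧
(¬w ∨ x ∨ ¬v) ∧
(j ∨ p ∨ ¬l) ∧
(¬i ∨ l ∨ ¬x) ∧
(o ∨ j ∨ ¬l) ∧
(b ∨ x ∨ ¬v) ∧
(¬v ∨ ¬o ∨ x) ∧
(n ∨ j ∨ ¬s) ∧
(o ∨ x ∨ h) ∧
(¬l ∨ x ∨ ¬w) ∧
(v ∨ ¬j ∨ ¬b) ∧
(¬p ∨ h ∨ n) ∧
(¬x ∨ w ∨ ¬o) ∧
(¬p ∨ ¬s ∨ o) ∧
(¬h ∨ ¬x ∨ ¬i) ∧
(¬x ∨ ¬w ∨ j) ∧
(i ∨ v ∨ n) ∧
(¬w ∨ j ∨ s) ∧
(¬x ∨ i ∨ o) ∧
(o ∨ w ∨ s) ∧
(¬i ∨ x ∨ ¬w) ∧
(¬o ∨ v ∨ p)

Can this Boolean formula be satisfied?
No

No, the formula is not satisfiable.

No assignment of truth values to the variables can make all 72 clauses true simultaneously.

The formula is UNSAT (unsatisfiable).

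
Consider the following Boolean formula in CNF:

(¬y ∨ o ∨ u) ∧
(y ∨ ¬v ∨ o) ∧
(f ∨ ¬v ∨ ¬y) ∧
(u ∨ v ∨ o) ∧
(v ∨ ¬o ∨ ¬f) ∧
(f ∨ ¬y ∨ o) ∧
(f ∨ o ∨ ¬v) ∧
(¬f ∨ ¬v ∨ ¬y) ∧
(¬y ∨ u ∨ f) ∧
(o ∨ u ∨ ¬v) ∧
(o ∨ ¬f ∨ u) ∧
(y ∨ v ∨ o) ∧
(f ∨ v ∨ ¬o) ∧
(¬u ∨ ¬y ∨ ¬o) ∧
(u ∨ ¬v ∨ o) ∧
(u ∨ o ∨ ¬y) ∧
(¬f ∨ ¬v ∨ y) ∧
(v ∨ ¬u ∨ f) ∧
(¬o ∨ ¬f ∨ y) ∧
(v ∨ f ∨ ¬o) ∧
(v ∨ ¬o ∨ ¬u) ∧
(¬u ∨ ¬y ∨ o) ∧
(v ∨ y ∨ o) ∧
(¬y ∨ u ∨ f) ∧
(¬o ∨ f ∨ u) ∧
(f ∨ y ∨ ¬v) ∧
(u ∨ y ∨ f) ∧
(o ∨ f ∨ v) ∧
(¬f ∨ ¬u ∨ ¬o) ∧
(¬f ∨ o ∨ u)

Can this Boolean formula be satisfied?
No

No, the formula is not satisfiable.

No assignment of truth values to the variables can make all 30 clauses true simultaneously.

The formula is UNSAT (unsatisfiable).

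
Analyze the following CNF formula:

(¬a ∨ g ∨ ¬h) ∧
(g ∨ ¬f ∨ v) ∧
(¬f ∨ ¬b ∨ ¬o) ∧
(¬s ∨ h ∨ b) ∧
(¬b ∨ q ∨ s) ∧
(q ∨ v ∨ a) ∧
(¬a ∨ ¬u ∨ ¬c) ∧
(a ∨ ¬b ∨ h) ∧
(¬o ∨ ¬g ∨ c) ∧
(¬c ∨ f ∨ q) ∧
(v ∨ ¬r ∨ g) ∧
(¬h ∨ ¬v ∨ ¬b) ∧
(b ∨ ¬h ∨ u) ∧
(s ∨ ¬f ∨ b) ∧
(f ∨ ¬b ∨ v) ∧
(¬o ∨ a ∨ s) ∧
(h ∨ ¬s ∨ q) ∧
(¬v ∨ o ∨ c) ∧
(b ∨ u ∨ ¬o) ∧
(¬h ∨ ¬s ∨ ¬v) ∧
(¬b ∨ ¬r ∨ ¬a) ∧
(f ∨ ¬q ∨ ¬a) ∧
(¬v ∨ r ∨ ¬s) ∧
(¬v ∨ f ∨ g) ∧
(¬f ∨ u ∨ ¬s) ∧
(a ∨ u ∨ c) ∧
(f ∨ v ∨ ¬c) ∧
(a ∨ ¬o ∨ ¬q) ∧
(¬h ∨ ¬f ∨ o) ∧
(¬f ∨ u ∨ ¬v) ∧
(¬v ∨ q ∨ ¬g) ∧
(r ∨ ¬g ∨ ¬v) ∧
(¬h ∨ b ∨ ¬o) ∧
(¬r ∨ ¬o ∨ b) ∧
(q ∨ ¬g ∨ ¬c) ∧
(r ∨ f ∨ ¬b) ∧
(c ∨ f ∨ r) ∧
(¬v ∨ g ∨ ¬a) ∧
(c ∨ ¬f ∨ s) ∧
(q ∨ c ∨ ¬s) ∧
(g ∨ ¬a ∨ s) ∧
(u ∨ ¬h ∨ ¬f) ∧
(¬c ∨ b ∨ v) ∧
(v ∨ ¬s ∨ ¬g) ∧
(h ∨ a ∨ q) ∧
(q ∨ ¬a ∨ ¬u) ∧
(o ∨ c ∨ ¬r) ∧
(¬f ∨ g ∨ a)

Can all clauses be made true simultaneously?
Yes

Yes, the formula is satisfiable.

One satisfying assignment is: s=False, c=True, r=True, b=False, h=False, f=False, q=True, v=True, o=False, a=False, u=True, g=True

Verification: With this assignment, all 48 clauses evaluate to true.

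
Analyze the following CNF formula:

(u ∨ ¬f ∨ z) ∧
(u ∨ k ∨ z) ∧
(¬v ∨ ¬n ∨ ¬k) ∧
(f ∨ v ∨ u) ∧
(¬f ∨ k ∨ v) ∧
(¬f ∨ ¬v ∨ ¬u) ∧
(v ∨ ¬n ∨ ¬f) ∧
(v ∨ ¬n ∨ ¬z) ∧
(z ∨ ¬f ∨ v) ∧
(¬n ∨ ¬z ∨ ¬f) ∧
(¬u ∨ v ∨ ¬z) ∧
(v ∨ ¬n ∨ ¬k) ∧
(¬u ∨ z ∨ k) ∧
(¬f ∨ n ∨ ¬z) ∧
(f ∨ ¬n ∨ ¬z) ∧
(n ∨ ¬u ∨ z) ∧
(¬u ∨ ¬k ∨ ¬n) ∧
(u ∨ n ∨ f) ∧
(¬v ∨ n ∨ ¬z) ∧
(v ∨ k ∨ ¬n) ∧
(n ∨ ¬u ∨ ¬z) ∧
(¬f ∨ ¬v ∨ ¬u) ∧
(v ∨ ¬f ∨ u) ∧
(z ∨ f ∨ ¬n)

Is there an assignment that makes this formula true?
No

No, the formula is not satisfiable.

No assignment of truth values to the variables can make all 24 clauses true simultaneously.

The formula is UNSAT (unsatisfiable).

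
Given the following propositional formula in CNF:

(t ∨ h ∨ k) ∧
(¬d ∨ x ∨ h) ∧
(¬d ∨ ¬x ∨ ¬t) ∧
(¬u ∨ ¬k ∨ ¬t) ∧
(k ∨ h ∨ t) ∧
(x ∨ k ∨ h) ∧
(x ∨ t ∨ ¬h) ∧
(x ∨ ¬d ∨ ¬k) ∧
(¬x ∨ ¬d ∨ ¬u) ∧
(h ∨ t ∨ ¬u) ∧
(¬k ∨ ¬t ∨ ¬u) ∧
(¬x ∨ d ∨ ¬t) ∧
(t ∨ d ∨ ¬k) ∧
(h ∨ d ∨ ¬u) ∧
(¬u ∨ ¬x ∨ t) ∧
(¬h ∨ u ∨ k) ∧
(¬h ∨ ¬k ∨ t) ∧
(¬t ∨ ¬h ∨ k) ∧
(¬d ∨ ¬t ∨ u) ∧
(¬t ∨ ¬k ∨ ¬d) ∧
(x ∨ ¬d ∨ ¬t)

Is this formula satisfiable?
Yes

Yes, the formula is satisfiable.

One satisfying assignment is: d=False, k=True, t=True, h=False, u=False, x=False

Verification: With this assignment, all 21 clauses evaluate to true.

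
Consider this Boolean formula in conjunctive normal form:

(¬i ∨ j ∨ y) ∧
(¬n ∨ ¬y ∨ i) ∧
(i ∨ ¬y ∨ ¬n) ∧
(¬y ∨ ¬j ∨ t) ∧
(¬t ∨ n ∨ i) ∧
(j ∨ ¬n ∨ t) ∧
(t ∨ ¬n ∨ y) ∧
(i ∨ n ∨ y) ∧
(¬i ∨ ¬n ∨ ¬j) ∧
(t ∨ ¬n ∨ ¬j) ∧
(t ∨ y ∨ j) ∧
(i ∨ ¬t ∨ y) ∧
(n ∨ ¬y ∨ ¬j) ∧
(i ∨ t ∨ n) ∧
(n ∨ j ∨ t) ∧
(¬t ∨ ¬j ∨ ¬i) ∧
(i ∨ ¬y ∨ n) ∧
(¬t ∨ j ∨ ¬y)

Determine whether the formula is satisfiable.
Yes

Yes, the formula is satisfiable.

One satisfying assignment is: j=True, y=False, t=False, i=True, n=False

Verification: With this assignment, all 18 clauses evaluate to true.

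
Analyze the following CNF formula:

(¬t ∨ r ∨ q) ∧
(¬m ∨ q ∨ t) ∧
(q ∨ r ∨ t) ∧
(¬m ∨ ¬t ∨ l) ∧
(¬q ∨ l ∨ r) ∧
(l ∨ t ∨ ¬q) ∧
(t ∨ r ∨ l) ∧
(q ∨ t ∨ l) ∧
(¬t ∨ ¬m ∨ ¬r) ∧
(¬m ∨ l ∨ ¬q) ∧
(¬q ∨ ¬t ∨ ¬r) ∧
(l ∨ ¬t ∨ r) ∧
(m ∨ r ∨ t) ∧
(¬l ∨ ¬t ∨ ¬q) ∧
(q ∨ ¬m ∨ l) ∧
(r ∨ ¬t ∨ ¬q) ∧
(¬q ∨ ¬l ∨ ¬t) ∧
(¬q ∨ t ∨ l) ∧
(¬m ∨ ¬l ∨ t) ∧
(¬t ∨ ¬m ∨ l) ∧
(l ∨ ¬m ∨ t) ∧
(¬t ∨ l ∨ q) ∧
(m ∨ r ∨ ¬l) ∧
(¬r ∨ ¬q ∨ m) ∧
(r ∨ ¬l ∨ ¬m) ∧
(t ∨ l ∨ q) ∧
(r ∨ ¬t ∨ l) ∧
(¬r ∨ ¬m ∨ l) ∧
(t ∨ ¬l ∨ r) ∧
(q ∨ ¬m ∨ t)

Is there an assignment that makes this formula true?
Yes

Yes, the formula is satisfiable.

One satisfying assignment is: r=True, t=False, m=False, l=True, q=False

Verification: With this assignment, all 30 clauses evaluate to true.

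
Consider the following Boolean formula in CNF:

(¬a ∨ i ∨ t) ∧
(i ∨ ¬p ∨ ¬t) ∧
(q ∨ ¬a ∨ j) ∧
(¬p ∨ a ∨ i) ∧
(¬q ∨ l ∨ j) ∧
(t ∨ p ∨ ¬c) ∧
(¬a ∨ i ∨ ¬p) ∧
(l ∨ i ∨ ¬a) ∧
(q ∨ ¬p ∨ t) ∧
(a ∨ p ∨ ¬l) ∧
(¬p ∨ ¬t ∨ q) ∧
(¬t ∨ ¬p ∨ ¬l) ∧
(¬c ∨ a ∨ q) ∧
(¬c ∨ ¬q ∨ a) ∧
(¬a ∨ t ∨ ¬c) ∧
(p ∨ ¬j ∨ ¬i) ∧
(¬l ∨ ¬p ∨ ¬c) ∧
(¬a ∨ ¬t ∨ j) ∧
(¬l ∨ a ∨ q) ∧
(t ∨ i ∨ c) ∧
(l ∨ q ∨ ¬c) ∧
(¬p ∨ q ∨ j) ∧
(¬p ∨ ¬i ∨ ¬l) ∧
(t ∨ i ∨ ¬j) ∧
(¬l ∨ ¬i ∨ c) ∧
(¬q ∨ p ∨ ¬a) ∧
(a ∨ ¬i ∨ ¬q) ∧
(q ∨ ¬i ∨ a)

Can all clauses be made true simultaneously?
Yes

Yes, the formula is satisfiable.

One satisfying assignment is: c=False, t=True, j=False, a=False, q=False, l=False, i=False, p=False

Verification: With this assignment, all 28 clauses evaluate to true.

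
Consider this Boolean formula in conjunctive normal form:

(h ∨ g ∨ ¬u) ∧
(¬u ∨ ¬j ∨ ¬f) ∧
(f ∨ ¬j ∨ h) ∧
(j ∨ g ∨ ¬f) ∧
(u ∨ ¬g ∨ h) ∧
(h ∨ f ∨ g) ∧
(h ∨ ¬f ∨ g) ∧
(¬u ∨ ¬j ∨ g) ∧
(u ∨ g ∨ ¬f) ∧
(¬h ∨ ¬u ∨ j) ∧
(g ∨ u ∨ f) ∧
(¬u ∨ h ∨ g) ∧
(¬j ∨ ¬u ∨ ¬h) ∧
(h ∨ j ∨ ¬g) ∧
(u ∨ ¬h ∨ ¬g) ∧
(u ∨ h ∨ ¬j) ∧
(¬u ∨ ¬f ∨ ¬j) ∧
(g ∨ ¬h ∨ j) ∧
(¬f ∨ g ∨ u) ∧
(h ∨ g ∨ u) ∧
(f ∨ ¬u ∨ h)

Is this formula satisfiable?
No

No, the formula is not satisfiable.

No assignment of truth values to the variables can make all 21 clauses true simultaneously.

The formula is UNSAT (unsatisfiable).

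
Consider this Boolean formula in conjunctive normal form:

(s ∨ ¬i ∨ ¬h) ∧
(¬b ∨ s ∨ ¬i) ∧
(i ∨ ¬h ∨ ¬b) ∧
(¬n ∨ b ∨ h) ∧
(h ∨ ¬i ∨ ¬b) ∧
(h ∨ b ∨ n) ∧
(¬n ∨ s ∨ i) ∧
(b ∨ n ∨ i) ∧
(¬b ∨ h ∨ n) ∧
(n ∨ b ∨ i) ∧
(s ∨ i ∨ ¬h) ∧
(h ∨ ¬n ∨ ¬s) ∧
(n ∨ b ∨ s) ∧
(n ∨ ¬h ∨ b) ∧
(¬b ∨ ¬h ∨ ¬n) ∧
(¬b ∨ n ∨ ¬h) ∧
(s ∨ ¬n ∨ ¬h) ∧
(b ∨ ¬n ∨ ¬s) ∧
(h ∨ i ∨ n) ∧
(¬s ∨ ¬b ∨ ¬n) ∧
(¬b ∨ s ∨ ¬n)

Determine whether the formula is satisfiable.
No

No, the formula is not satisfiable.

No assignment of truth values to the variables can make all 21 clauses true simultaneously.

The formula is UNSAT (unsatisfiable).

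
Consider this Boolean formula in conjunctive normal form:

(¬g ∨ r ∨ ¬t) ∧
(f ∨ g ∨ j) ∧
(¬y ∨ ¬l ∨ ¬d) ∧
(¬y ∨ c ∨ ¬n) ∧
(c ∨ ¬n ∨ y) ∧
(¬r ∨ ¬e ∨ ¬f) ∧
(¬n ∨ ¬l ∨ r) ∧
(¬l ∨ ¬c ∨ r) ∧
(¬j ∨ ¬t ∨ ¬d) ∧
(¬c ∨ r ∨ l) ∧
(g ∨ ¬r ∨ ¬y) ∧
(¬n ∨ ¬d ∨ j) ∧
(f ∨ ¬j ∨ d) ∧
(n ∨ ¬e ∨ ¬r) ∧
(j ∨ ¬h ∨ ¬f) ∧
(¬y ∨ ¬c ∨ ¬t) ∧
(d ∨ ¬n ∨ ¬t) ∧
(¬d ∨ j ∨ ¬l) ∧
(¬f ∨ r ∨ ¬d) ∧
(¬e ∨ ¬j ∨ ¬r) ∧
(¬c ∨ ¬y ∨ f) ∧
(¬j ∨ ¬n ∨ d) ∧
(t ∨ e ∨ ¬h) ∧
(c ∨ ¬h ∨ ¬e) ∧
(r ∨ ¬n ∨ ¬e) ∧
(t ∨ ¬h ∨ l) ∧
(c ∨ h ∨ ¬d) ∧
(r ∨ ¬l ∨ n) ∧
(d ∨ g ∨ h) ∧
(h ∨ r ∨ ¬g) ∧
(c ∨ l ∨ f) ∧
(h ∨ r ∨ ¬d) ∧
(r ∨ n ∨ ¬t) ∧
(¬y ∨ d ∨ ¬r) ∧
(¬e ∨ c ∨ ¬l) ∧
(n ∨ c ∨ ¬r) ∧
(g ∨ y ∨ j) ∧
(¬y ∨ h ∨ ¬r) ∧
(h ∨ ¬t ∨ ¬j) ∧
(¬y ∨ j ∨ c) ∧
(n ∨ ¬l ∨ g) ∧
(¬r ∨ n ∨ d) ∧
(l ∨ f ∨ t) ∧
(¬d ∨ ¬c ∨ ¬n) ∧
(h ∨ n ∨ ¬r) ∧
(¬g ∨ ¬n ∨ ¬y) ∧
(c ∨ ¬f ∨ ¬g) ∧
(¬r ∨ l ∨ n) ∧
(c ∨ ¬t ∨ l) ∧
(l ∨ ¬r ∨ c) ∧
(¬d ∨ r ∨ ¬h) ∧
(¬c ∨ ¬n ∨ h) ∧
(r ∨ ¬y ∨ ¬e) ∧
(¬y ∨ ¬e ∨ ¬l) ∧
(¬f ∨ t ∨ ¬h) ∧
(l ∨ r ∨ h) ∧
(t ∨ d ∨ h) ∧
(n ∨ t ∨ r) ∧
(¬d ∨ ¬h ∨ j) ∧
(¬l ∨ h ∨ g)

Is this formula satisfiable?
Yes

Yes, the formula is satisfiable.

One satisfying assignment is: j=False, f=False, c=True, r=True, d=False, y=False, h=True, n=True, t=False, g=True, l=True, e=True

Verification: With this assignment, all 60 clauses evaluate to true.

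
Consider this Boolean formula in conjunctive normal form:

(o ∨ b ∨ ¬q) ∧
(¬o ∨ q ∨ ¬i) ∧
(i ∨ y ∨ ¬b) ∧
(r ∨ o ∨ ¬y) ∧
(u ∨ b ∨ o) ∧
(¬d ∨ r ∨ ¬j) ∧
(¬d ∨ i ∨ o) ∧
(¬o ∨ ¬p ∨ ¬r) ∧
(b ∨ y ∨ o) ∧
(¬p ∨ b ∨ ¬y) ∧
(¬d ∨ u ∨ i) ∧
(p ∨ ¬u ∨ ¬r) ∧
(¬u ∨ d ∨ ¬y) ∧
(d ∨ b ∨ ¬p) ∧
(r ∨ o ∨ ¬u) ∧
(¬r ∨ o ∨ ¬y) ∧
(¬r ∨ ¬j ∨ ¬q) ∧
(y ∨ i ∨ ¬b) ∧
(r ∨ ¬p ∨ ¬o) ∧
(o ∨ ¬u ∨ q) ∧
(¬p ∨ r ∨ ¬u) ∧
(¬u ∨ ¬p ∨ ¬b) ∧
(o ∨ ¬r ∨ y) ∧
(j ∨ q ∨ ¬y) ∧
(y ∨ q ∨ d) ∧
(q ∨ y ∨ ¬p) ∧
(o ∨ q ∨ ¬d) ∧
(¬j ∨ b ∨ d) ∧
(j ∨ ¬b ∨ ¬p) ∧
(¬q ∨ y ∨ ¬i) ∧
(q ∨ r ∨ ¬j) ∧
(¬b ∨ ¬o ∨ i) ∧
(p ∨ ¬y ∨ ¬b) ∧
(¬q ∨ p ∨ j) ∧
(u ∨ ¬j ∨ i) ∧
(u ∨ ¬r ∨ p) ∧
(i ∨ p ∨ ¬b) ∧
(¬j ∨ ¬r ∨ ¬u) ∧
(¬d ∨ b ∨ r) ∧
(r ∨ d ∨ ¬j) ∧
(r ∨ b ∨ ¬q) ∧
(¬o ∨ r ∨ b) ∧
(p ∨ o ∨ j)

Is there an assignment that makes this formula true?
No

No, the formula is not satisfiable.

No assignment of truth values to the variables can make all 43 clauses true simultaneously.

The formula is UNSAT (unsatisfiable).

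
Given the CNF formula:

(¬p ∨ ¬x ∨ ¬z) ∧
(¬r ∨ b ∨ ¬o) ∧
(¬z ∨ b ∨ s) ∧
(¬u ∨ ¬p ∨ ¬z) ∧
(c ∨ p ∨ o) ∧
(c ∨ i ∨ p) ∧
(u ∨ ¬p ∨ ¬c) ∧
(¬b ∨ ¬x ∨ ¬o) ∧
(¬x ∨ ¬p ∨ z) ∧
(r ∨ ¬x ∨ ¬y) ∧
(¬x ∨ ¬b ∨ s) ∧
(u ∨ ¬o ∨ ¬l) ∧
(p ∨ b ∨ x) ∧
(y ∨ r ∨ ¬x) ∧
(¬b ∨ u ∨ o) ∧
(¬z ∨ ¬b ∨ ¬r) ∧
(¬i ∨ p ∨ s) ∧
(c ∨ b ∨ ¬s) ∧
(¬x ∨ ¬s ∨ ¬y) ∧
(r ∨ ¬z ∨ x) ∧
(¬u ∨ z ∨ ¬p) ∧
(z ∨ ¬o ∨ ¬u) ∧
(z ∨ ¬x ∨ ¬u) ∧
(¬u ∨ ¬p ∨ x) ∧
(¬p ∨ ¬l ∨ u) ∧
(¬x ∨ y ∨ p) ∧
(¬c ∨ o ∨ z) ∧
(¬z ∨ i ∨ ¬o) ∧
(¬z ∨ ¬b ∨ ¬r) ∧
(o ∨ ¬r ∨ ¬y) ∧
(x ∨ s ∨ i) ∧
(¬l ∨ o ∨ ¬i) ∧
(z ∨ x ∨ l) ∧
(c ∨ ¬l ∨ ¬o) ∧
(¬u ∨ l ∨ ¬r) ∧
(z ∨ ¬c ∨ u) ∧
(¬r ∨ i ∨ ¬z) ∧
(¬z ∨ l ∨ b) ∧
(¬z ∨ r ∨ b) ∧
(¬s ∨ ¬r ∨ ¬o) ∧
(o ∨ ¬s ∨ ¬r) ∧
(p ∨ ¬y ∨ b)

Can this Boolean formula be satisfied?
No

No, the formula is not satisfiable.

No assignment of truth values to the variables can make all 42 clauses true simultaneously.

The formula is UNSAT (unsatisfiable).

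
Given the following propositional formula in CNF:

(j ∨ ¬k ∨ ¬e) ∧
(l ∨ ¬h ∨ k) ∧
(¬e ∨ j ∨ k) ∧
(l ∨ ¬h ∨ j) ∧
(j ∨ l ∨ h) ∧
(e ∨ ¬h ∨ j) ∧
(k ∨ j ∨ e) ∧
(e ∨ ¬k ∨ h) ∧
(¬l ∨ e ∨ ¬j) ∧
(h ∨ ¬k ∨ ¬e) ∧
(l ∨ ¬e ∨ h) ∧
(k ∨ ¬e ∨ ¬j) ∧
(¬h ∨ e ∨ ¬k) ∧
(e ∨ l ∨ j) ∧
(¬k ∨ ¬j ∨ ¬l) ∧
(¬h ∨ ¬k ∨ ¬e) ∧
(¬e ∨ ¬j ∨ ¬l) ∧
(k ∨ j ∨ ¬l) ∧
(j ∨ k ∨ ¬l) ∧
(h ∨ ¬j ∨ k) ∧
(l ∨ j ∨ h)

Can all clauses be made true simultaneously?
No

No, the formula is not satisfiable.

No assignment of truth values to the variables can make all 21 clauses true simultaneously.

The formula is UNSAT (unsatisfiable).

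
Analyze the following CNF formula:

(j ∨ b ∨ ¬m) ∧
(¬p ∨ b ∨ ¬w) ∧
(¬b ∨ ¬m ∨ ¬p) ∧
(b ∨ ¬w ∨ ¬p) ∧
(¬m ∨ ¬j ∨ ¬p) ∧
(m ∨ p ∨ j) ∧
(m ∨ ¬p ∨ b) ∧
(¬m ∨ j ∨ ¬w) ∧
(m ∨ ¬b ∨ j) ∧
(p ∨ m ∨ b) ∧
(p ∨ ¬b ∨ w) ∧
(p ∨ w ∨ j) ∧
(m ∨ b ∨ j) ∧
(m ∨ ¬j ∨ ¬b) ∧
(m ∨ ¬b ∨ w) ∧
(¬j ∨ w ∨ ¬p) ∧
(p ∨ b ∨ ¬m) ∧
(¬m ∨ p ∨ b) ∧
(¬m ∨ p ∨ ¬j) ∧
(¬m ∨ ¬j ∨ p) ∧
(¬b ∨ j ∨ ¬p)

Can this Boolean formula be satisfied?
No

No, the formula is not satisfiable.

No assignment of truth values to the variables can make all 21 clauses true simultaneously.

The formula is UNSAT (unsatisfiable).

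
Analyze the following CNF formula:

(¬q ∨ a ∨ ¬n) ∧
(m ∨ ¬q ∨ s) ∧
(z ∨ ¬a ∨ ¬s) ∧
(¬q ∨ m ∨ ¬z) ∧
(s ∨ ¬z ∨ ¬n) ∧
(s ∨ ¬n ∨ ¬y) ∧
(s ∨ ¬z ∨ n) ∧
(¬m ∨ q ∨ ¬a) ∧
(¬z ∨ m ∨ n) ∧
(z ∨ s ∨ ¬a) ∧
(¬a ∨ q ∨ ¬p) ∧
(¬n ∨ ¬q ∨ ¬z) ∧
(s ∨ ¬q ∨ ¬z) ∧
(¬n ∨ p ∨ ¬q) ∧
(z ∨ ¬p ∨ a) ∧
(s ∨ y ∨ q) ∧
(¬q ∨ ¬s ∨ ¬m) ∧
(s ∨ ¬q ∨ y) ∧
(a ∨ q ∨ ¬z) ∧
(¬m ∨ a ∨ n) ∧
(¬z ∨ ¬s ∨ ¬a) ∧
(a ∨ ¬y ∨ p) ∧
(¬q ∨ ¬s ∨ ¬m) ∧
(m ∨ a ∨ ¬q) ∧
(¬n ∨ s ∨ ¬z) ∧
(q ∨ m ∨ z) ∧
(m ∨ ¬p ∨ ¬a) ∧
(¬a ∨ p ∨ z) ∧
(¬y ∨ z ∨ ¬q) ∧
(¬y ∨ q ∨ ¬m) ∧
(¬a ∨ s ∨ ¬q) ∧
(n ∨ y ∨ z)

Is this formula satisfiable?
Yes

Yes, the formula is satisfiable.

One satisfying assignment is: y=False, n=True, p=False, s=True, m=True, a=False, q=False, z=False

Verification: With this assignment, all 32 clauses evaluate to true.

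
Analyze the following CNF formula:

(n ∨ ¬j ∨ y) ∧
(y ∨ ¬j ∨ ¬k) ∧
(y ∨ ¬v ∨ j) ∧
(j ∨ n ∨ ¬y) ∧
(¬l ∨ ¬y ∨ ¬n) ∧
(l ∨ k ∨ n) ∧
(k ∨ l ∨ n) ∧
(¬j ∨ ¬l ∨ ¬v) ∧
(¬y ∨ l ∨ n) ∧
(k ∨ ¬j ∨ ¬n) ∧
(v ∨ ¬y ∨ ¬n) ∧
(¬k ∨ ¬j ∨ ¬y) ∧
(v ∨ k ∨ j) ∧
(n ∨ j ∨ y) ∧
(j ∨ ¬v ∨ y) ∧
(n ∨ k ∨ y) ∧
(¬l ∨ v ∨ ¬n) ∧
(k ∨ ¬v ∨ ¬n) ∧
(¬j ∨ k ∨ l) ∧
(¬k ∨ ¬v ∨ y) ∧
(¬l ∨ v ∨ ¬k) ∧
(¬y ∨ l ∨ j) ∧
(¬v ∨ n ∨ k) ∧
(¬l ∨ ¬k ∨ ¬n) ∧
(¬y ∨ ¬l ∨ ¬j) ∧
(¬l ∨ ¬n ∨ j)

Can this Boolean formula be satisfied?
Yes

Yes, the formula is satisfiable.

One satisfying assignment is: l=False, k=True, j=False, n=True, y=False, v=False

Verification: With this assignment, all 26 clauses evaluate to true.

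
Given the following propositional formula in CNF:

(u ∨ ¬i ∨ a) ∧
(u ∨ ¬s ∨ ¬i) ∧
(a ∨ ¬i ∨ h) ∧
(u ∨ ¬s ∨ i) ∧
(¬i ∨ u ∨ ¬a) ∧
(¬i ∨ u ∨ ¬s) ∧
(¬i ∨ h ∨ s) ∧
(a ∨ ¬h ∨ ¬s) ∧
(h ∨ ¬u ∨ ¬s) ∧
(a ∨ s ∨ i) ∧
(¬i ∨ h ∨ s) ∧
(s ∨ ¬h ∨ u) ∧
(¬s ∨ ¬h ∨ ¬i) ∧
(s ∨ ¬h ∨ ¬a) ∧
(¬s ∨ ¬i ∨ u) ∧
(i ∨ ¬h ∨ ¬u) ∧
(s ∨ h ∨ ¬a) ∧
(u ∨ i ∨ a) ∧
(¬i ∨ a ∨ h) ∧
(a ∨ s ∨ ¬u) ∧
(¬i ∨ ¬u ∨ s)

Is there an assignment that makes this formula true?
No

No, the formula is not satisfiable.

No assignment of truth values to the variables can make all 21 clauses true simultaneously.

The formula is UNSAT (unsatisfiable).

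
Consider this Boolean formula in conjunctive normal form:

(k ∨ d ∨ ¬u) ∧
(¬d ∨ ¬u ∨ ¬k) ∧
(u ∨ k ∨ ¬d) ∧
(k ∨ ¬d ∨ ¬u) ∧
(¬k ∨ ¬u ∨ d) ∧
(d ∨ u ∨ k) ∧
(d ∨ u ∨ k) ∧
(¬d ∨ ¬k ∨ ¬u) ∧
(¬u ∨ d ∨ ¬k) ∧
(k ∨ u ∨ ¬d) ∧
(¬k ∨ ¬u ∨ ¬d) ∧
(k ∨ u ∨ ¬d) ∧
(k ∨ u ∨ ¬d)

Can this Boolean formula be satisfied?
Yes

Yes, the formula is satisfiable.

One satisfying assignment is: d=True, k=True, u=False

Verification: With this assignment, all 13 clauses evaluate to true.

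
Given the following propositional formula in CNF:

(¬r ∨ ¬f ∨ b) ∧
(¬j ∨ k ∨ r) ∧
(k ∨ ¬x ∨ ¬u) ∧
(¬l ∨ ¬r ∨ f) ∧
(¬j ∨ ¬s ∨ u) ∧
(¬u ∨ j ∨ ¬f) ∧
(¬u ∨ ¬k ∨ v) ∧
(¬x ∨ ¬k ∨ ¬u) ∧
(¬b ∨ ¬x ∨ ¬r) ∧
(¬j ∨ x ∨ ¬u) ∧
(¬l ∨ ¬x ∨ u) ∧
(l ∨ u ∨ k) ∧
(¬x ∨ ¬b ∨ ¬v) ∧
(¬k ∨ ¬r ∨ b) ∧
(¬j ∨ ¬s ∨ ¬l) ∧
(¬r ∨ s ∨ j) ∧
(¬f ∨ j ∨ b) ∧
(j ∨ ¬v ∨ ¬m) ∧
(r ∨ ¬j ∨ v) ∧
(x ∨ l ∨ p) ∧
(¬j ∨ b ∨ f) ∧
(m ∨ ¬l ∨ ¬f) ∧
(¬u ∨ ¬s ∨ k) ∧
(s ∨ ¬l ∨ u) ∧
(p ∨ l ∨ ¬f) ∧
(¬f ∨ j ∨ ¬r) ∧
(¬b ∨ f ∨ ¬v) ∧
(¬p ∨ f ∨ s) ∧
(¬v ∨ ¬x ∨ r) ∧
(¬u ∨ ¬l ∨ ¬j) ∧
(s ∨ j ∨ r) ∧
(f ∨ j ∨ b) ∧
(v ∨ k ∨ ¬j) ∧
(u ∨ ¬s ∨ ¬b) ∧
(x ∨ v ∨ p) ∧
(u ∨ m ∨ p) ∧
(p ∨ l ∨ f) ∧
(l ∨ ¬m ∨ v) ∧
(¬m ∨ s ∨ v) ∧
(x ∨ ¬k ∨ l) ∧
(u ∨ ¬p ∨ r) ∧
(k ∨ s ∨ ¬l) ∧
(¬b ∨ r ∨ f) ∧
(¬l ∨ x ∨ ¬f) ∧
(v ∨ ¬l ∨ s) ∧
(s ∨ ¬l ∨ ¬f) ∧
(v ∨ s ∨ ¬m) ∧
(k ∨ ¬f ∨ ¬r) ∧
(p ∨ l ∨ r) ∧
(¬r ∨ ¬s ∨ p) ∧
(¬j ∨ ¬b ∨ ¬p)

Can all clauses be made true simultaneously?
No

No, the formula is not satisfiable.

No assignment of truth values to the variables can make all 51 clauses true simultaneously.

The formula is UNSAT (unsatisfiable).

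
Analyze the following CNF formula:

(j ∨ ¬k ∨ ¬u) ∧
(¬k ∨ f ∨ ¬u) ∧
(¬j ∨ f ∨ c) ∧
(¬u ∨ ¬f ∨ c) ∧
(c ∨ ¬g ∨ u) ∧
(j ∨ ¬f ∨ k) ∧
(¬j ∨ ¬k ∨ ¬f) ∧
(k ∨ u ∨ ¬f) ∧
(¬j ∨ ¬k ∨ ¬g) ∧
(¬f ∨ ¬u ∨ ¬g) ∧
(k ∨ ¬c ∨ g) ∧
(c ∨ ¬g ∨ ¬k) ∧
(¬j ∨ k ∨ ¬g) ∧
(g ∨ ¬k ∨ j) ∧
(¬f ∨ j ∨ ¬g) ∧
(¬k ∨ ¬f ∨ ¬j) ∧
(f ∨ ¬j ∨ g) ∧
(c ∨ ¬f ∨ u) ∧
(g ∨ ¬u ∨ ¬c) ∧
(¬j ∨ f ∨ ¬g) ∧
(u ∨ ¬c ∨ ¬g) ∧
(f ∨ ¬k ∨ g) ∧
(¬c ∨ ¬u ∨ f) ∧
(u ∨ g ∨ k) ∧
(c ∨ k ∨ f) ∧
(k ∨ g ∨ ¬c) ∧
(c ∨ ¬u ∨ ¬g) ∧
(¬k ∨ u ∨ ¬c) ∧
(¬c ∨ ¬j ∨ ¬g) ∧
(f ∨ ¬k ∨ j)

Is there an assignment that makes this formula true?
No

No, the formula is not satisfiable.

No assignment of truth values to the variables can make all 30 clauses true simultaneously.

The formula is UNSAT (unsatisfiable).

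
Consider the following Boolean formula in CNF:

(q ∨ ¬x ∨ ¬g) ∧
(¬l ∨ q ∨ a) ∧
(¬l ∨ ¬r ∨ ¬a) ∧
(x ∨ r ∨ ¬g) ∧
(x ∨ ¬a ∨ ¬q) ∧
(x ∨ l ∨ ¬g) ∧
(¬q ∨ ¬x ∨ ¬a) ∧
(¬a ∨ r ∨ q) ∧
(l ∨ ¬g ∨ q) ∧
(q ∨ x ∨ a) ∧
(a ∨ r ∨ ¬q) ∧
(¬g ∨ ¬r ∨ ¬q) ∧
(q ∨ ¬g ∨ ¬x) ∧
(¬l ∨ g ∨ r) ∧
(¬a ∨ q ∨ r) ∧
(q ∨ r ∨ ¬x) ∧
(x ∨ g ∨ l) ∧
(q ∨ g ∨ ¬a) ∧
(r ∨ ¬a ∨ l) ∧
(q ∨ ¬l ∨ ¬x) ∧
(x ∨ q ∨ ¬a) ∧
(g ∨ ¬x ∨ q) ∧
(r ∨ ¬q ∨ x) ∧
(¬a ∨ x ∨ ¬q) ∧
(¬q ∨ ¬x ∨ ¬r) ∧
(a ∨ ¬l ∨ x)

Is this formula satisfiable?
No

No, the formula is not satisfiable.

No assignment of truth values to the variables can make all 26 clauses true simultaneously.

The formula is UNSAT (unsatisfiable).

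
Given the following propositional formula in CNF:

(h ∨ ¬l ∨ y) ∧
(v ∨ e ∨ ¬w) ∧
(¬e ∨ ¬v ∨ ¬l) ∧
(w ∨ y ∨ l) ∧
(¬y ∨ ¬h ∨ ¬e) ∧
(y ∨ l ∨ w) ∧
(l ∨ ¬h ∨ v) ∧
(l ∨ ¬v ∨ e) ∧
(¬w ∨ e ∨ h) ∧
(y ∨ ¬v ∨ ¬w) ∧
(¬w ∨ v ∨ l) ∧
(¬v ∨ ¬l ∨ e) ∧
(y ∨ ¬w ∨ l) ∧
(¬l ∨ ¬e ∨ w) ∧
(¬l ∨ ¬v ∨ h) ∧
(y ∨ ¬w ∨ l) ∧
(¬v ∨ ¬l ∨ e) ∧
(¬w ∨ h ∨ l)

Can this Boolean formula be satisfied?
Yes

Yes, the formula is satisfiable.

One satisfying assignment is: l=False, v=False, h=False, w=False, y=True, e=False

Verification: With this assignment, all 18 clauses evaluate to true.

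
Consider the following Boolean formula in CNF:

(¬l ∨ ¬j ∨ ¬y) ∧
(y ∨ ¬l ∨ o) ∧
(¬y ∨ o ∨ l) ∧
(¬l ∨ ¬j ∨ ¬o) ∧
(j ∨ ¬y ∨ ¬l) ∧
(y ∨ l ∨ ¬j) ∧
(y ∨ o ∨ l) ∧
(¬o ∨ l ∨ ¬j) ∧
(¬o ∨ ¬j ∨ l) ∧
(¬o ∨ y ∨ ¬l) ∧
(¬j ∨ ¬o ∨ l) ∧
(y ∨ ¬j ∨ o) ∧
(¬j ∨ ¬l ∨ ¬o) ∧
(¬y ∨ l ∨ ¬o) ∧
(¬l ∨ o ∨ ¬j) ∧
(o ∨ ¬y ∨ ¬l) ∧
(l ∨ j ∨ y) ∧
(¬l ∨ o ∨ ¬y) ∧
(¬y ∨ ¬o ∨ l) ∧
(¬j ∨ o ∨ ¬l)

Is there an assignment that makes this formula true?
No

No, the formula is not satisfiable.

No assignment of truth values to the variables can make all 20 clauses true simultaneously.

The formula is UNSAT (unsatisfiable).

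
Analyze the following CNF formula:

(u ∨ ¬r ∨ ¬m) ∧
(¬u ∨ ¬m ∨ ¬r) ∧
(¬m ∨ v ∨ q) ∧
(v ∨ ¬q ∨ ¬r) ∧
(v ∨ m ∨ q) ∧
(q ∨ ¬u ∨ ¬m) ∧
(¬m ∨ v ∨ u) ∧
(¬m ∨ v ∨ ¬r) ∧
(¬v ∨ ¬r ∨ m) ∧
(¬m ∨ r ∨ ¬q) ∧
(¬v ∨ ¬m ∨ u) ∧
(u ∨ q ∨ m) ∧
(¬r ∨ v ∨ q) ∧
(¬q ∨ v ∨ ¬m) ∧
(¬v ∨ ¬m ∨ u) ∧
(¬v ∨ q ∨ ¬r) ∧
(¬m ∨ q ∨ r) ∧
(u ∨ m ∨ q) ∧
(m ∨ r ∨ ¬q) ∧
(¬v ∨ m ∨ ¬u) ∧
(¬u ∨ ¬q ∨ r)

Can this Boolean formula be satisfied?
No

No, the formula is not satisfiable.

No assignment of truth values to the variables can make all 21 clauses true simultaneously.

The formula is UNSAT (unsatisfiable).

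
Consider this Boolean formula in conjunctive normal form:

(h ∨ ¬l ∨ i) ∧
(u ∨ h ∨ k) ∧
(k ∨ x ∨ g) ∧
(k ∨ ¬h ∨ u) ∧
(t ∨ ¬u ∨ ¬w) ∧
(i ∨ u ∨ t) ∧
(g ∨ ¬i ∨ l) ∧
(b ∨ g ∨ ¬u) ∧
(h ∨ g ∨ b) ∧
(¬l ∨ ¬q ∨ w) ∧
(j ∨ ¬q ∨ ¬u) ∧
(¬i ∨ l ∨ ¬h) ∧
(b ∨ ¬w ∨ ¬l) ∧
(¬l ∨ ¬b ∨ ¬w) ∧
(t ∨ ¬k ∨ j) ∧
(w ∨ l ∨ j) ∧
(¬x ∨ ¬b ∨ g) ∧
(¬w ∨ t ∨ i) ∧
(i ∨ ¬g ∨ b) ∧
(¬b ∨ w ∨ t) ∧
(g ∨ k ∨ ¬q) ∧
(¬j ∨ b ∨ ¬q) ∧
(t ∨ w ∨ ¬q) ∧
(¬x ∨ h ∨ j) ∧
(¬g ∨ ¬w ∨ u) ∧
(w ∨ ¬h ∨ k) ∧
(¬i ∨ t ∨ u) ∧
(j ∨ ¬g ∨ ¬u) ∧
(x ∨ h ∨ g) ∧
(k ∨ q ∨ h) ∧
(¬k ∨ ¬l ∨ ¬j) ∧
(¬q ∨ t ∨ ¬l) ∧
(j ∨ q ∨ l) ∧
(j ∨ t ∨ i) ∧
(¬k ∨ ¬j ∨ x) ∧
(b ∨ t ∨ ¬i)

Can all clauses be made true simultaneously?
Yes

Yes, the formula is satisfiable.

One satisfying assignment is: l=True, j=False, k=True, u=False, x=False, t=True, g=True, b=False, i=True, h=False, w=False, q=False

Verification: With this assignment, all 36 clauses evaluate to true.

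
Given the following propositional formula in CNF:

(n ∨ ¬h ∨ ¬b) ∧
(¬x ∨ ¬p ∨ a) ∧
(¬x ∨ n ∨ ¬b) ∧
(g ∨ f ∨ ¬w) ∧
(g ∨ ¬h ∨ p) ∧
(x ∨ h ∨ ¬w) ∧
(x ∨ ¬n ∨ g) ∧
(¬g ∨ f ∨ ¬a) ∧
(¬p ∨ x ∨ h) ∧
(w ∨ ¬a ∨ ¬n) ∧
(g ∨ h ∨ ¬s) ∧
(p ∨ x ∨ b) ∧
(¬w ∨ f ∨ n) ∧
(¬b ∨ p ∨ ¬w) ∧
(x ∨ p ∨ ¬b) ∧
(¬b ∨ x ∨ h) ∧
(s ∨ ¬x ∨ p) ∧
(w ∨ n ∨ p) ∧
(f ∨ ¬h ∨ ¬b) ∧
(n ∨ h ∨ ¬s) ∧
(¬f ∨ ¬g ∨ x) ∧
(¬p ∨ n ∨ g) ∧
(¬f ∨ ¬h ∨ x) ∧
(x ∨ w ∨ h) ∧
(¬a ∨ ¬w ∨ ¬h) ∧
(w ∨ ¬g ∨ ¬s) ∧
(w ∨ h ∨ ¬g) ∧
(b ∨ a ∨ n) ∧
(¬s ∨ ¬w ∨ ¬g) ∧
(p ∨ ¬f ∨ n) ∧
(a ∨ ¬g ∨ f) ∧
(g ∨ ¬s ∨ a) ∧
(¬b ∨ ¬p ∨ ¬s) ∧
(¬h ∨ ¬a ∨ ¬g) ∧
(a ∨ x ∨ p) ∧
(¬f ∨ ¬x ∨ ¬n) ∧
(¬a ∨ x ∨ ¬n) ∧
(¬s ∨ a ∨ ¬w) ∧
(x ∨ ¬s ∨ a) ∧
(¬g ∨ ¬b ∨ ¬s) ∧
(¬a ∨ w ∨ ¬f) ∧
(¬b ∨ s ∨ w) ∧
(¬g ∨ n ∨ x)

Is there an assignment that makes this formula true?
Yes

Yes, the formula is satisfiable.

One satisfying assignment is: a=True, h=False, w=True, n=False, f=True, x=True, s=False, g=True, p=True, b=False

Verification: With this assignment, all 43 clauses evaluate to true.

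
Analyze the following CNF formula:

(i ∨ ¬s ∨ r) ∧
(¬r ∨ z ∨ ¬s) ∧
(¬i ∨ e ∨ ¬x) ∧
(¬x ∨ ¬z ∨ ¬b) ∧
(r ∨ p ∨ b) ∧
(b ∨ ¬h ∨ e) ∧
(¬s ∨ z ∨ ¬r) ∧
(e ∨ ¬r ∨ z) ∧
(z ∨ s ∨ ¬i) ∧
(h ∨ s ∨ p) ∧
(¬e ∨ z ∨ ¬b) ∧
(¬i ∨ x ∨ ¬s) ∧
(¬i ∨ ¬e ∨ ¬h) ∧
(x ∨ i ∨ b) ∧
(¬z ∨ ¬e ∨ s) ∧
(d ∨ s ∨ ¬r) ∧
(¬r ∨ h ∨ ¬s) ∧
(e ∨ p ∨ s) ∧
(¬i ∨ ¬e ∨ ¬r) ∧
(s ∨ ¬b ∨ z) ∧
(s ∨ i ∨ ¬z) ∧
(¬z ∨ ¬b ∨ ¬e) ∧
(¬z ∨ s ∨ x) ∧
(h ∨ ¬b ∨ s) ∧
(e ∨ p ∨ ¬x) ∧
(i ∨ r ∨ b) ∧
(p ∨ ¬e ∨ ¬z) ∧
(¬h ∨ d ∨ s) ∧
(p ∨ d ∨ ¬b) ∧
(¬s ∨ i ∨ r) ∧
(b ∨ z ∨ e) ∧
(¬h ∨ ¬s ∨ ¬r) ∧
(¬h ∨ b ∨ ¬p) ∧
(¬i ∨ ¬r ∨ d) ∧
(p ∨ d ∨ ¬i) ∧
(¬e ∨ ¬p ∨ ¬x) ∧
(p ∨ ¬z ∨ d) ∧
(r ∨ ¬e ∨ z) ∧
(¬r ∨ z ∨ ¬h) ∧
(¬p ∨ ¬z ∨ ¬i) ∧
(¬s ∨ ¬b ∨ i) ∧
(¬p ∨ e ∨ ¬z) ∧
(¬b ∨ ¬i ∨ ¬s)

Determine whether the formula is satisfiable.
No

No, the formula is not satisfiable.

No assignment of truth values to the variables can make all 43 clauses true simultaneously.

The formula is UNSAT (unsatisfiable).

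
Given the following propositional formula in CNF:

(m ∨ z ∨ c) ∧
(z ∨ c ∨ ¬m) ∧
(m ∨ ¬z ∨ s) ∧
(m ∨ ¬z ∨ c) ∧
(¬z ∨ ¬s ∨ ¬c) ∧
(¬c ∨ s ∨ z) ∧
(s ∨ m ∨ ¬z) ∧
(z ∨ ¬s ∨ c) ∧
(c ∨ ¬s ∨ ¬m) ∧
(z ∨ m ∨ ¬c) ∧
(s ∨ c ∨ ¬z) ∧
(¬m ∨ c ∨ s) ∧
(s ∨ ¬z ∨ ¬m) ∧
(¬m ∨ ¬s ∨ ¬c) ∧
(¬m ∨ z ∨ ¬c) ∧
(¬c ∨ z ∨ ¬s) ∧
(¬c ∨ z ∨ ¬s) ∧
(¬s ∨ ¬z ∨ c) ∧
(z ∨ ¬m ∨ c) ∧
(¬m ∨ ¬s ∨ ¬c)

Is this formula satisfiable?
No

No, the formula is not satisfiable.

No assignment of truth values to the variables can make all 20 clauses true simultaneously.

The formula is UNSAT (unsatisfiable).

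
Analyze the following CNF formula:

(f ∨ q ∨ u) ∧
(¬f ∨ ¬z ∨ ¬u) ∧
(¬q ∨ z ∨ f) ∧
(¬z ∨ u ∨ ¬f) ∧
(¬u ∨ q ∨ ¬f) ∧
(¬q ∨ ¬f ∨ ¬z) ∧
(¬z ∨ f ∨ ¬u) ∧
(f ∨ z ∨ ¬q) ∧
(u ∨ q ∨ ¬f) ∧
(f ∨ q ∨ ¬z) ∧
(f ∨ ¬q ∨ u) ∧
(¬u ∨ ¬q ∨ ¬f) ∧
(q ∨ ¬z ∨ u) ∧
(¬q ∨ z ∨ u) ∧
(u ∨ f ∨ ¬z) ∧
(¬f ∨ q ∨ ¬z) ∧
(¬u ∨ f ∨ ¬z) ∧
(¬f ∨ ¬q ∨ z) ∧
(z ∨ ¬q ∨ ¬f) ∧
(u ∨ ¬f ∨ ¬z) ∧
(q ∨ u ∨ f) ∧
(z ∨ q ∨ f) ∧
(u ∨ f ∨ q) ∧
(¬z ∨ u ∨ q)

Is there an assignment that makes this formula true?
No

No, the formula is not satisfiable.

No assignment of truth values to the variables can make all 24 clauses true simultaneously.

The formula is UNSAT (unsatisfiable).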